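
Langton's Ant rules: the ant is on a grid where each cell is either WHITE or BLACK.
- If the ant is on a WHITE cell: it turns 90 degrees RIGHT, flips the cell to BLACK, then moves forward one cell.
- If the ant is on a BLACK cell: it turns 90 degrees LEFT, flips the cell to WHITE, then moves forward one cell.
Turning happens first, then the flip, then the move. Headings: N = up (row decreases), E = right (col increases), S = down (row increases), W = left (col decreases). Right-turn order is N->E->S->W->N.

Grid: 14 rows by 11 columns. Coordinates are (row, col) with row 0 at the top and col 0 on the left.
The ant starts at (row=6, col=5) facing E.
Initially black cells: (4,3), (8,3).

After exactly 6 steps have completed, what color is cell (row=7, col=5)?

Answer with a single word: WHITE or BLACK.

Step 1: on WHITE (6,5): turn R to S, flip to black, move to (7,5). |black|=3
Step 2: on WHITE (7,5): turn R to W, flip to black, move to (7,4). |black|=4
Step 3: on WHITE (7,4): turn R to N, flip to black, move to (6,4). |black|=5
Step 4: on WHITE (6,4): turn R to E, flip to black, move to (6,5). |black|=6
Step 5: on BLACK (6,5): turn L to N, flip to white, move to (5,5). |black|=5
Step 6: on WHITE (5,5): turn R to E, flip to black, move to (5,6). |black|=6

Answer: BLACK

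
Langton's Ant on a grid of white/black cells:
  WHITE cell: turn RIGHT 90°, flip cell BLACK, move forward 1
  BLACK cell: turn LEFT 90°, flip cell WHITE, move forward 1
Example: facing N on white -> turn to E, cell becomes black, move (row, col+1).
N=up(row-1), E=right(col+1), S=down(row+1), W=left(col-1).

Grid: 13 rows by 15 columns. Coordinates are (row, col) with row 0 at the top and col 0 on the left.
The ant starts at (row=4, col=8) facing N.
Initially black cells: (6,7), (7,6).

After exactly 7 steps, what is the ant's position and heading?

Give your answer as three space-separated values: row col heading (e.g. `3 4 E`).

Step 1: on WHITE (4,8): turn R to E, flip to black, move to (4,9). |black|=3
Step 2: on WHITE (4,9): turn R to S, flip to black, move to (5,9). |black|=4
Step 3: on WHITE (5,9): turn R to W, flip to black, move to (5,8). |black|=5
Step 4: on WHITE (5,8): turn R to N, flip to black, move to (4,8). |black|=6
Step 5: on BLACK (4,8): turn L to W, flip to white, move to (4,7). |black|=5
Step 6: on WHITE (4,7): turn R to N, flip to black, move to (3,7). |black|=6
Step 7: on WHITE (3,7): turn R to E, flip to black, move to (3,8). |black|=7

Answer: 3 8 E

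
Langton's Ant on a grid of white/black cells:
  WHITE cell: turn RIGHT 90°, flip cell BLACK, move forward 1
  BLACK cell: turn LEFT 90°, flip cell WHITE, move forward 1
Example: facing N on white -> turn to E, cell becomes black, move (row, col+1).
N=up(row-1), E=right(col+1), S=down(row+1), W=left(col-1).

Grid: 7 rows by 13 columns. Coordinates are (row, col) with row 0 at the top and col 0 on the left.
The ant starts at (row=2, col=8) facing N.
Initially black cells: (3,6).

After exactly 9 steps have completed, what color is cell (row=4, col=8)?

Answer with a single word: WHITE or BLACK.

Step 1: on WHITE (2,8): turn R to E, flip to black, move to (2,9). |black|=2
Step 2: on WHITE (2,9): turn R to S, flip to black, move to (3,9). |black|=3
Step 3: on WHITE (3,9): turn R to W, flip to black, move to (3,8). |black|=4
Step 4: on WHITE (3,8): turn R to N, flip to black, move to (2,8). |black|=5
Step 5: on BLACK (2,8): turn L to W, flip to white, move to (2,7). |black|=4
Step 6: on WHITE (2,7): turn R to N, flip to black, move to (1,7). |black|=5
Step 7: on WHITE (1,7): turn R to E, flip to black, move to (1,8). |black|=6
Step 8: on WHITE (1,8): turn R to S, flip to black, move to (2,8). |black|=7
Step 9: on WHITE (2,8): turn R to W, flip to black, move to (2,7). |black|=8

Answer: WHITE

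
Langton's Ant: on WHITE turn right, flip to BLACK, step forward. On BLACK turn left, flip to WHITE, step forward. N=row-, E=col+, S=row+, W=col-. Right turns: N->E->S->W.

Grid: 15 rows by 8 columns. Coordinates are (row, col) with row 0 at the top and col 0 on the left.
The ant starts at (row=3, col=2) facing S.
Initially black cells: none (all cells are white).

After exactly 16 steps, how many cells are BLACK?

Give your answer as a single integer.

Answer: 8

Derivation:
Step 1: on WHITE (3,2): turn R to W, flip to black, move to (3,1). |black|=1
Step 2: on WHITE (3,1): turn R to N, flip to black, move to (2,1). |black|=2
Step 3: on WHITE (2,1): turn R to E, flip to black, move to (2,2). |black|=3
Step 4: on WHITE (2,2): turn R to S, flip to black, move to (3,2). |black|=4
Step 5: on BLACK (3,2): turn L to E, flip to white, move to (3,3). |black|=3
Step 6: on WHITE (3,3): turn R to S, flip to black, move to (4,3). |black|=4
Step 7: on WHITE (4,3): turn R to W, flip to black, move to (4,2). |black|=5
Step 8: on WHITE (4,2): turn R to N, flip to black, move to (3,2). |black|=6
Step 9: on WHITE (3,2): turn R to E, flip to black, move to (3,3). |black|=7
Step 10: on BLACK (3,3): turn L to N, flip to white, move to (2,3). |black|=6
Step 11: on WHITE (2,3): turn R to E, flip to black, move to (2,4). |black|=7
Step 12: on WHITE (2,4): turn R to S, flip to black, move to (3,4). |black|=8
Step 13: on WHITE (3,4): turn R to W, flip to black, move to (3,3). |black|=9
Step 14: on WHITE (3,3): turn R to N, flip to black, move to (2,3). |black|=10
Step 15: on BLACK (2,3): turn L to W, flip to white, move to (2,2). |black|=9
Step 16: on BLACK (2,2): turn L to S, flip to white, move to (3,2). |black|=8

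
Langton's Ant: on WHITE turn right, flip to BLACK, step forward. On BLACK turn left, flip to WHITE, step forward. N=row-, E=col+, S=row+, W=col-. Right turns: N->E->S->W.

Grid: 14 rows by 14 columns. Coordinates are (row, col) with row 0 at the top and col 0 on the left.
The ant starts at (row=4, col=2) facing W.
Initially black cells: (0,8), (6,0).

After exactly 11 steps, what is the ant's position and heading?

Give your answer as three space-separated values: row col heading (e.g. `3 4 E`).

Step 1: on WHITE (4,2): turn R to N, flip to black, move to (3,2). |black|=3
Step 2: on WHITE (3,2): turn R to E, flip to black, move to (3,3). |black|=4
Step 3: on WHITE (3,3): turn R to S, flip to black, move to (4,3). |black|=5
Step 4: on WHITE (4,3): turn R to W, flip to black, move to (4,2). |black|=6
Step 5: on BLACK (4,2): turn L to S, flip to white, move to (5,2). |black|=5
Step 6: on WHITE (5,2): turn R to W, flip to black, move to (5,1). |black|=6
Step 7: on WHITE (5,1): turn R to N, flip to black, move to (4,1). |black|=7
Step 8: on WHITE (4,1): turn R to E, flip to black, move to (4,2). |black|=8
Step 9: on WHITE (4,2): turn R to S, flip to black, move to (5,2). |black|=9
Step 10: on BLACK (5,2): turn L to E, flip to white, move to (5,3). |black|=8
Step 11: on WHITE (5,3): turn R to S, flip to black, move to (6,3). |black|=9

Answer: 6 3 S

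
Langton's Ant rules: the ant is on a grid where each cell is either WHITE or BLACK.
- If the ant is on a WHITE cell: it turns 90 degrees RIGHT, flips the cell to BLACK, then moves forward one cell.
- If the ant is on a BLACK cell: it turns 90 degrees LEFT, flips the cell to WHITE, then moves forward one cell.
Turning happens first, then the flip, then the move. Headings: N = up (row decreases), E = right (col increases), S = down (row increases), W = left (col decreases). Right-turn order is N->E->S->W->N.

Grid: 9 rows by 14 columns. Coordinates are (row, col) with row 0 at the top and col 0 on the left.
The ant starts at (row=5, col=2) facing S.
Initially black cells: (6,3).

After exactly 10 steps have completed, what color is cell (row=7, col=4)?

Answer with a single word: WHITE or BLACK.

Answer: BLACK

Derivation:
Step 1: on WHITE (5,2): turn R to W, flip to black, move to (5,1). |black|=2
Step 2: on WHITE (5,1): turn R to N, flip to black, move to (4,1). |black|=3
Step 3: on WHITE (4,1): turn R to E, flip to black, move to (4,2). |black|=4
Step 4: on WHITE (4,2): turn R to S, flip to black, move to (5,2). |black|=5
Step 5: on BLACK (5,2): turn L to E, flip to white, move to (5,3). |black|=4
Step 6: on WHITE (5,3): turn R to S, flip to black, move to (6,3). |black|=5
Step 7: on BLACK (6,3): turn L to E, flip to white, move to (6,4). |black|=4
Step 8: on WHITE (6,4): turn R to S, flip to black, move to (7,4). |black|=5
Step 9: on WHITE (7,4): turn R to W, flip to black, move to (7,3). |black|=6
Step 10: on WHITE (7,3): turn R to N, flip to black, move to (6,3). |black|=7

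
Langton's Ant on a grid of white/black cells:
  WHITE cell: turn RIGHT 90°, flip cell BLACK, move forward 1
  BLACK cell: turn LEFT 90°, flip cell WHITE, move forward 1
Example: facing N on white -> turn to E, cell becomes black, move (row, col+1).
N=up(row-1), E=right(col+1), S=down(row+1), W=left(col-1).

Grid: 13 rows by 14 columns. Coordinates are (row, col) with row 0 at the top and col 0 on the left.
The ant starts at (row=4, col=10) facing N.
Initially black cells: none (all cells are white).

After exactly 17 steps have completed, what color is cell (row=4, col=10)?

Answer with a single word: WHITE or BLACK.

Step 1: on WHITE (4,10): turn R to E, flip to black, move to (4,11). |black|=1
Step 2: on WHITE (4,11): turn R to S, flip to black, move to (5,11). |black|=2
Step 3: on WHITE (5,11): turn R to W, flip to black, move to (5,10). |black|=3
Step 4: on WHITE (5,10): turn R to N, flip to black, move to (4,10). |black|=4
Step 5: on BLACK (4,10): turn L to W, flip to white, move to (4,9). |black|=3
Step 6: on WHITE (4,9): turn R to N, flip to black, move to (3,9). |black|=4
Step 7: on WHITE (3,9): turn R to E, flip to black, move to (3,10). |black|=5
Step 8: on WHITE (3,10): turn R to S, flip to black, move to (4,10). |black|=6
Step 9: on WHITE (4,10): turn R to W, flip to black, move to (4,9). |black|=7
Step 10: on BLACK (4,9): turn L to S, flip to white, move to (5,9). |black|=6
Step 11: on WHITE (5,9): turn R to W, flip to black, move to (5,8). |black|=7
Step 12: on WHITE (5,8): turn R to N, flip to black, move to (4,8). |black|=8
Step 13: on WHITE (4,8): turn R to E, flip to black, move to (4,9). |black|=9
Step 14: on WHITE (4,9): turn R to S, flip to black, move to (5,9). |black|=10
Step 15: on BLACK (5,9): turn L to E, flip to white, move to (5,10). |black|=9
Step 16: on BLACK (5,10): turn L to N, flip to white, move to (4,10). |black|=8
Step 17: on BLACK (4,10): turn L to W, flip to white, move to (4,9). |black|=7

Answer: WHITE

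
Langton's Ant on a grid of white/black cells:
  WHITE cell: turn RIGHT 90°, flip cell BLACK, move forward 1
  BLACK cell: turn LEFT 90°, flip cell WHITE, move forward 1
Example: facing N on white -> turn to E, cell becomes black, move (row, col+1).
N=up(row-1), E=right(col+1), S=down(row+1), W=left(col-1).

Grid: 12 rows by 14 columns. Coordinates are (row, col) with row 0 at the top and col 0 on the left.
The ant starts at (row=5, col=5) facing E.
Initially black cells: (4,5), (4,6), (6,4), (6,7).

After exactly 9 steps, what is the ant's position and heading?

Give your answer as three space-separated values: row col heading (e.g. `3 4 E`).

Step 1: on WHITE (5,5): turn R to S, flip to black, move to (6,5). |black|=5
Step 2: on WHITE (6,5): turn R to W, flip to black, move to (6,4). |black|=6
Step 3: on BLACK (6,4): turn L to S, flip to white, move to (7,4). |black|=5
Step 4: on WHITE (7,4): turn R to W, flip to black, move to (7,3). |black|=6
Step 5: on WHITE (7,3): turn R to N, flip to black, move to (6,3). |black|=7
Step 6: on WHITE (6,3): turn R to E, flip to black, move to (6,4). |black|=8
Step 7: on WHITE (6,4): turn R to S, flip to black, move to (7,4). |black|=9
Step 8: on BLACK (7,4): turn L to E, flip to white, move to (7,5). |black|=8
Step 9: on WHITE (7,5): turn R to S, flip to black, move to (8,5). |black|=9

Answer: 8 5 S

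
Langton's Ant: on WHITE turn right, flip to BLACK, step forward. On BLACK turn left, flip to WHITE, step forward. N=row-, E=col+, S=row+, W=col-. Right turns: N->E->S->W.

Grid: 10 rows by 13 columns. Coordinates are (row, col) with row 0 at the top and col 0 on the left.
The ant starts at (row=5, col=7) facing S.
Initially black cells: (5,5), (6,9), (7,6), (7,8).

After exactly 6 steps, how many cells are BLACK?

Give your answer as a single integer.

Answer: 8

Derivation:
Step 1: on WHITE (5,7): turn R to W, flip to black, move to (5,6). |black|=5
Step 2: on WHITE (5,6): turn R to N, flip to black, move to (4,6). |black|=6
Step 3: on WHITE (4,6): turn R to E, flip to black, move to (4,7). |black|=7
Step 4: on WHITE (4,7): turn R to S, flip to black, move to (5,7). |black|=8
Step 5: on BLACK (5,7): turn L to E, flip to white, move to (5,8). |black|=7
Step 6: on WHITE (5,8): turn R to S, flip to black, move to (6,8). |black|=8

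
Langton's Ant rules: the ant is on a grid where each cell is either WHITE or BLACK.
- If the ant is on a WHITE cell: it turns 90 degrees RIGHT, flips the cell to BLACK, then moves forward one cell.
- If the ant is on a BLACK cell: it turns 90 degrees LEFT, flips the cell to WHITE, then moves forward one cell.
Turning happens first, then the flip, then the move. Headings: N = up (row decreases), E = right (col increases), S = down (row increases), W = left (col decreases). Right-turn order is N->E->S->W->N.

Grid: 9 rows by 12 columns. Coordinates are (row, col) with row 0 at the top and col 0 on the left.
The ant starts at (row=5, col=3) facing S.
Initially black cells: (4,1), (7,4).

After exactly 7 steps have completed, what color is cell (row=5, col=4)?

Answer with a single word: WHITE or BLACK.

Step 1: on WHITE (5,3): turn R to W, flip to black, move to (5,2). |black|=3
Step 2: on WHITE (5,2): turn R to N, flip to black, move to (4,2). |black|=4
Step 3: on WHITE (4,2): turn R to E, flip to black, move to (4,3). |black|=5
Step 4: on WHITE (4,3): turn R to S, flip to black, move to (5,3). |black|=6
Step 5: on BLACK (5,3): turn L to E, flip to white, move to (5,4). |black|=5
Step 6: on WHITE (5,4): turn R to S, flip to black, move to (6,4). |black|=6
Step 7: on WHITE (6,4): turn R to W, flip to black, move to (6,3). |black|=7

Answer: BLACK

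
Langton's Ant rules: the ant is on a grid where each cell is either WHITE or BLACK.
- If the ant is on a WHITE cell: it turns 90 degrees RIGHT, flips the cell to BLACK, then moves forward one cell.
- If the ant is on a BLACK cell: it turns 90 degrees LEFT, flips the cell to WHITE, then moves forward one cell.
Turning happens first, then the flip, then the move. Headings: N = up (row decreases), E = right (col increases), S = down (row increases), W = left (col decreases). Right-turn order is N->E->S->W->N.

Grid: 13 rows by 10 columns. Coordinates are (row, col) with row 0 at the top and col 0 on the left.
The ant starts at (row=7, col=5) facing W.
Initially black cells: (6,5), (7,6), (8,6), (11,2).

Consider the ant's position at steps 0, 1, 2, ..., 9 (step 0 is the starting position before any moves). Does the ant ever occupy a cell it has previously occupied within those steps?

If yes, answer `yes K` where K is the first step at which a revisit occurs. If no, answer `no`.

Step 1: on WHITE (7,5): turn R to N, flip to black, move to (6,5). |black|=5 — new cell
Step 2: on BLACK (6,5): turn L to W, flip to white, move to (6,4). |black|=4 — new cell
Step 3: on WHITE (6,4): turn R to N, flip to black, move to (5,4). |black|=5 — new cell
Step 4: on WHITE (5,4): turn R to E, flip to black, move to (5,5). |black|=6 — new cell
Step 5: on WHITE (5,5): turn R to S, flip to black, move to (6,5). |black|=7 — REVISIT

Answer: yes 5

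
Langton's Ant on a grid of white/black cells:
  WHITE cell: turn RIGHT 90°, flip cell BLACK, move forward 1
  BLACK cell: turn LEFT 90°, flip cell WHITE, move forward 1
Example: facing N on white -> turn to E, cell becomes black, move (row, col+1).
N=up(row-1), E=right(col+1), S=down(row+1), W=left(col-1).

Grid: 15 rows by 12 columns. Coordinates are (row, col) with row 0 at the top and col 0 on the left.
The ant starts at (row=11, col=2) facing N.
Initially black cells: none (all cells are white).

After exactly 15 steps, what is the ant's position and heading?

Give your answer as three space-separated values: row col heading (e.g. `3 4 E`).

Answer: 12 2 E

Derivation:
Step 1: on WHITE (11,2): turn R to E, flip to black, move to (11,3). |black|=1
Step 2: on WHITE (11,3): turn R to S, flip to black, move to (12,3). |black|=2
Step 3: on WHITE (12,3): turn R to W, flip to black, move to (12,2). |black|=3
Step 4: on WHITE (12,2): turn R to N, flip to black, move to (11,2). |black|=4
Step 5: on BLACK (11,2): turn L to W, flip to white, move to (11,1). |black|=3
Step 6: on WHITE (11,1): turn R to N, flip to black, move to (10,1). |black|=4
Step 7: on WHITE (10,1): turn R to E, flip to black, move to (10,2). |black|=5
Step 8: on WHITE (10,2): turn R to S, flip to black, move to (11,2). |black|=6
Step 9: on WHITE (11,2): turn R to W, flip to black, move to (11,1). |black|=7
Step 10: on BLACK (11,1): turn L to S, flip to white, move to (12,1). |black|=6
Step 11: on WHITE (12,1): turn R to W, flip to black, move to (12,0). |black|=7
Step 12: on WHITE (12,0): turn R to N, flip to black, move to (11,0). |black|=8
Step 13: on WHITE (11,0): turn R to E, flip to black, move to (11,1). |black|=9
Step 14: on WHITE (11,1): turn R to S, flip to black, move to (12,1). |black|=10
Step 15: on BLACK (12,1): turn L to E, flip to white, move to (12,2). |black|=9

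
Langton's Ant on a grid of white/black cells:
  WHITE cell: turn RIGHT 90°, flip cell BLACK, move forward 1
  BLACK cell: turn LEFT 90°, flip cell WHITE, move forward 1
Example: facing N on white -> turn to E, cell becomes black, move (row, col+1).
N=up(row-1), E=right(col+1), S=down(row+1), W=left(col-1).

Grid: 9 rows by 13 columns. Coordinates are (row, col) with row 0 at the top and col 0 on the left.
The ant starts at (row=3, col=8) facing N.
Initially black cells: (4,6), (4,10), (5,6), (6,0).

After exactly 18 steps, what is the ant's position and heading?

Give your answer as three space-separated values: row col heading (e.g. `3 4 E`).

Answer: 4 7 N

Derivation:
Step 1: on WHITE (3,8): turn R to E, flip to black, move to (3,9). |black|=5
Step 2: on WHITE (3,9): turn R to S, flip to black, move to (4,9). |black|=6
Step 3: on WHITE (4,9): turn R to W, flip to black, move to (4,8). |black|=7
Step 4: on WHITE (4,8): turn R to N, flip to black, move to (3,8). |black|=8
Step 5: on BLACK (3,8): turn L to W, flip to white, move to (3,7). |black|=7
Step 6: on WHITE (3,7): turn R to N, flip to black, move to (2,7). |black|=8
Step 7: on WHITE (2,7): turn R to E, flip to black, move to (2,8). |black|=9
Step 8: on WHITE (2,8): turn R to S, flip to black, move to (3,8). |black|=10
Step 9: on WHITE (3,8): turn R to W, flip to black, move to (3,7). |black|=11
Step 10: on BLACK (3,7): turn L to S, flip to white, move to (4,7). |black|=10
Step 11: on WHITE (4,7): turn R to W, flip to black, move to (4,6). |black|=11
Step 12: on BLACK (4,6): turn L to S, flip to white, move to (5,6). |black|=10
Step 13: on BLACK (5,6): turn L to E, flip to white, move to (5,7). |black|=9
Step 14: on WHITE (5,7): turn R to S, flip to black, move to (6,7). |black|=10
Step 15: on WHITE (6,7): turn R to W, flip to black, move to (6,6). |black|=11
Step 16: on WHITE (6,6): turn R to N, flip to black, move to (5,6). |black|=12
Step 17: on WHITE (5,6): turn R to E, flip to black, move to (5,7). |black|=13
Step 18: on BLACK (5,7): turn L to N, flip to white, move to (4,7). |black|=12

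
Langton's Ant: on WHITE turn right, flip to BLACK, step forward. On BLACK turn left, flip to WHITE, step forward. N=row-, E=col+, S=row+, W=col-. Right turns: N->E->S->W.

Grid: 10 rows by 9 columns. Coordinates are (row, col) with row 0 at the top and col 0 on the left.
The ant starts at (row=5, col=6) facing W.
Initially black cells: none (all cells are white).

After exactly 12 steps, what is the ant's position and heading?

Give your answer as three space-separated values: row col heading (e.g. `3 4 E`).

Step 1: on WHITE (5,6): turn R to N, flip to black, move to (4,6). |black|=1
Step 2: on WHITE (4,6): turn R to E, flip to black, move to (4,7). |black|=2
Step 3: on WHITE (4,7): turn R to S, flip to black, move to (5,7). |black|=3
Step 4: on WHITE (5,7): turn R to W, flip to black, move to (5,6). |black|=4
Step 5: on BLACK (5,6): turn L to S, flip to white, move to (6,6). |black|=3
Step 6: on WHITE (6,6): turn R to W, flip to black, move to (6,5). |black|=4
Step 7: on WHITE (6,5): turn R to N, flip to black, move to (5,5). |black|=5
Step 8: on WHITE (5,5): turn R to E, flip to black, move to (5,6). |black|=6
Step 9: on WHITE (5,6): turn R to S, flip to black, move to (6,6). |black|=7
Step 10: on BLACK (6,6): turn L to E, flip to white, move to (6,7). |black|=6
Step 11: on WHITE (6,7): turn R to S, flip to black, move to (7,7). |black|=7
Step 12: on WHITE (7,7): turn R to W, flip to black, move to (7,6). |black|=8

Answer: 7 6 W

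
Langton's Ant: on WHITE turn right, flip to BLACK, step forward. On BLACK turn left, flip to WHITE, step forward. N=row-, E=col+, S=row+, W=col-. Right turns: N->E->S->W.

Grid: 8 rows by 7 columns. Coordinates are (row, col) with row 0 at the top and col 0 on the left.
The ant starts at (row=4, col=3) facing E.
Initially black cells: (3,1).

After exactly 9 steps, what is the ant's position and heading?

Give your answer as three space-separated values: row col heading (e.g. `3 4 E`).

Step 1: on WHITE (4,3): turn R to S, flip to black, move to (5,3). |black|=2
Step 2: on WHITE (5,3): turn R to W, flip to black, move to (5,2). |black|=3
Step 3: on WHITE (5,2): turn R to N, flip to black, move to (4,2). |black|=4
Step 4: on WHITE (4,2): turn R to E, flip to black, move to (4,3). |black|=5
Step 5: on BLACK (4,3): turn L to N, flip to white, move to (3,3). |black|=4
Step 6: on WHITE (3,3): turn R to E, flip to black, move to (3,4). |black|=5
Step 7: on WHITE (3,4): turn R to S, flip to black, move to (4,4). |black|=6
Step 8: on WHITE (4,4): turn R to W, flip to black, move to (4,3). |black|=7
Step 9: on WHITE (4,3): turn R to N, flip to black, move to (3,3). |black|=8

Answer: 3 3 N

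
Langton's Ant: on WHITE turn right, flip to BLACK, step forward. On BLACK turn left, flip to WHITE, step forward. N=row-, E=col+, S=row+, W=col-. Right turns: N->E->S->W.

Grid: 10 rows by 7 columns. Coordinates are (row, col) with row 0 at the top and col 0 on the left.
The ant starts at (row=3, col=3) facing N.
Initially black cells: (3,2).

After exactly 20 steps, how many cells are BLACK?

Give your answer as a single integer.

Answer: 9

Derivation:
Step 1: on WHITE (3,3): turn R to E, flip to black, move to (3,4). |black|=2
Step 2: on WHITE (3,4): turn R to S, flip to black, move to (4,4). |black|=3
Step 3: on WHITE (4,4): turn R to W, flip to black, move to (4,3). |black|=4
Step 4: on WHITE (4,3): turn R to N, flip to black, move to (3,3). |black|=5
Step 5: on BLACK (3,3): turn L to W, flip to white, move to (3,2). |black|=4
Step 6: on BLACK (3,2): turn L to S, flip to white, move to (4,2). |black|=3
Step 7: on WHITE (4,2): turn R to W, flip to black, move to (4,1). |black|=4
Step 8: on WHITE (4,1): turn R to N, flip to black, move to (3,1). |black|=5
Step 9: on WHITE (3,1): turn R to E, flip to black, move to (3,2). |black|=6
Step 10: on WHITE (3,2): turn R to S, flip to black, move to (4,2). |black|=7
Step 11: on BLACK (4,2): turn L to E, flip to white, move to (4,3). |black|=6
Step 12: on BLACK (4,3): turn L to N, flip to white, move to (3,3). |black|=5
Step 13: on WHITE (3,3): turn R to E, flip to black, move to (3,4). |black|=6
Step 14: on BLACK (3,4): turn L to N, flip to white, move to (2,4). |black|=5
Step 15: on WHITE (2,4): turn R to E, flip to black, move to (2,5). |black|=6
Step 16: on WHITE (2,5): turn R to S, flip to black, move to (3,5). |black|=7
Step 17: on WHITE (3,5): turn R to W, flip to black, move to (3,4). |black|=8
Step 18: on WHITE (3,4): turn R to N, flip to black, move to (2,4). |black|=9
Step 19: on BLACK (2,4): turn L to W, flip to white, move to (2,3). |black|=8
Step 20: on WHITE (2,3): turn R to N, flip to black, move to (1,3). |black|=9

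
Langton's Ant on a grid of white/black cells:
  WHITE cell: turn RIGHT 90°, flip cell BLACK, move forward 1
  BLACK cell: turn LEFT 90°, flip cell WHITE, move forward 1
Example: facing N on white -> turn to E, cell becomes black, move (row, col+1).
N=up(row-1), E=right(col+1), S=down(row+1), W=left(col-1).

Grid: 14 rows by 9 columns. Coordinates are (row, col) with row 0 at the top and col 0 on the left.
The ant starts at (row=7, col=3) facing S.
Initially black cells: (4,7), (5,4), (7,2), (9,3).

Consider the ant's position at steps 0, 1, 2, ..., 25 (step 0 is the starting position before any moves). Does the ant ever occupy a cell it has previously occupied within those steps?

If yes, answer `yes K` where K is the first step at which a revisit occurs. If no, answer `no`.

Answer: yes 5

Derivation:
Step 1: on WHITE (7,3): turn R to W, flip to black, move to (7,2). |black|=5 — new cell
Step 2: on BLACK (7,2): turn L to S, flip to white, move to (8,2). |black|=4 — new cell
Step 3: on WHITE (8,2): turn R to W, flip to black, move to (8,1). |black|=5 — new cell
Step 4: on WHITE (8,1): turn R to N, flip to black, move to (7,1). |black|=6 — new cell
Step 5: on WHITE (7,1): turn R to E, flip to black, move to (7,2). |black|=7 — REVISIT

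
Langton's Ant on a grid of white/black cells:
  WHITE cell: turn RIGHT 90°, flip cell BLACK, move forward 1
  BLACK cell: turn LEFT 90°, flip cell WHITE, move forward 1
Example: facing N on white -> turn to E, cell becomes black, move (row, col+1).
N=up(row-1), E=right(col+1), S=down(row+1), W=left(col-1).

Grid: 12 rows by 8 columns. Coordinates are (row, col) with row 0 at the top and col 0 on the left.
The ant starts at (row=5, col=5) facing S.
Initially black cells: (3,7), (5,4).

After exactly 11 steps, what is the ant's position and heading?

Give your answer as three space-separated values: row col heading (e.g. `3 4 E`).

Answer: 6 5 E

Derivation:
Step 1: on WHITE (5,5): turn R to W, flip to black, move to (5,4). |black|=3
Step 2: on BLACK (5,4): turn L to S, flip to white, move to (6,4). |black|=2
Step 3: on WHITE (6,4): turn R to W, flip to black, move to (6,3). |black|=3
Step 4: on WHITE (6,3): turn R to N, flip to black, move to (5,3). |black|=4
Step 5: on WHITE (5,3): turn R to E, flip to black, move to (5,4). |black|=5
Step 6: on WHITE (5,4): turn R to S, flip to black, move to (6,4). |black|=6
Step 7: on BLACK (6,4): turn L to E, flip to white, move to (6,5). |black|=5
Step 8: on WHITE (6,5): turn R to S, flip to black, move to (7,5). |black|=6
Step 9: on WHITE (7,5): turn R to W, flip to black, move to (7,4). |black|=7
Step 10: on WHITE (7,4): turn R to N, flip to black, move to (6,4). |black|=8
Step 11: on WHITE (6,4): turn R to E, flip to black, move to (6,5). |black|=9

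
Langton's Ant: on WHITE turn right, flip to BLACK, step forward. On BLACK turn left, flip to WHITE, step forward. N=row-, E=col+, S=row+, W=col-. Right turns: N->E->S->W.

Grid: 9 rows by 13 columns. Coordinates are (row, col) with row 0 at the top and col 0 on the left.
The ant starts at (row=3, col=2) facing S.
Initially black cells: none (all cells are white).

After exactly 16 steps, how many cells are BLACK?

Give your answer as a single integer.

Step 1: on WHITE (3,2): turn R to W, flip to black, move to (3,1). |black|=1
Step 2: on WHITE (3,1): turn R to N, flip to black, move to (2,1). |black|=2
Step 3: on WHITE (2,1): turn R to E, flip to black, move to (2,2). |black|=3
Step 4: on WHITE (2,2): turn R to S, flip to black, move to (3,2). |black|=4
Step 5: on BLACK (3,2): turn L to E, flip to white, move to (3,3). |black|=3
Step 6: on WHITE (3,3): turn R to S, flip to black, move to (4,3). |black|=4
Step 7: on WHITE (4,3): turn R to W, flip to black, move to (4,2). |black|=5
Step 8: on WHITE (4,2): turn R to N, flip to black, move to (3,2). |black|=6
Step 9: on WHITE (3,2): turn R to E, flip to black, move to (3,3). |black|=7
Step 10: on BLACK (3,3): turn L to N, flip to white, move to (2,3). |black|=6
Step 11: on WHITE (2,3): turn R to E, flip to black, move to (2,4). |black|=7
Step 12: on WHITE (2,4): turn R to S, flip to black, move to (3,4). |black|=8
Step 13: on WHITE (3,4): turn R to W, flip to black, move to (3,3). |black|=9
Step 14: on WHITE (3,3): turn R to N, flip to black, move to (2,3). |black|=10
Step 15: on BLACK (2,3): turn L to W, flip to white, move to (2,2). |black|=9
Step 16: on BLACK (2,2): turn L to S, flip to white, move to (3,2). |black|=8

Answer: 8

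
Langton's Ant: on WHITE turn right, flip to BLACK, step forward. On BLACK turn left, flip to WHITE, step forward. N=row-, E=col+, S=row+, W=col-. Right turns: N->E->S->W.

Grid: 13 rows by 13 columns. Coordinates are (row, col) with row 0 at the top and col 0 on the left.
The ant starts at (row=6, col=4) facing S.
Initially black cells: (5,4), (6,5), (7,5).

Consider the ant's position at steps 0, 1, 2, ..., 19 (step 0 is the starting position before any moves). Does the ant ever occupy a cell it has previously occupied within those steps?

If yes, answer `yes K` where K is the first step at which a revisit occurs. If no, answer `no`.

Step 1: on WHITE (6,4): turn R to W, flip to black, move to (6,3). |black|=4 — new cell
Step 2: on WHITE (6,3): turn R to N, flip to black, move to (5,3). |black|=5 — new cell
Step 3: on WHITE (5,3): turn R to E, flip to black, move to (5,4). |black|=6 — new cell
Step 4: on BLACK (5,4): turn L to N, flip to white, move to (4,4). |black|=5 — new cell
Step 5: on WHITE (4,4): turn R to E, flip to black, move to (4,5). |black|=6 — new cell
Step 6: on WHITE (4,5): turn R to S, flip to black, move to (5,5). |black|=7 — new cell
Step 7: on WHITE (5,5): turn R to W, flip to black, move to (5,4). |black|=8 — REVISIT

Answer: yes 7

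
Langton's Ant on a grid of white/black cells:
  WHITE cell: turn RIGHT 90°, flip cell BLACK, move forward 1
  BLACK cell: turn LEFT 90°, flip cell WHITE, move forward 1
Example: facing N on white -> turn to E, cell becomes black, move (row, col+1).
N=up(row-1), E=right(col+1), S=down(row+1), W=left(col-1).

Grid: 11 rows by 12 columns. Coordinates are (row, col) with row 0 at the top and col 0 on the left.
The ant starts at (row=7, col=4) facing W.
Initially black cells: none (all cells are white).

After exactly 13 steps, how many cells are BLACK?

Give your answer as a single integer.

Answer: 9

Derivation:
Step 1: on WHITE (7,4): turn R to N, flip to black, move to (6,4). |black|=1
Step 2: on WHITE (6,4): turn R to E, flip to black, move to (6,5). |black|=2
Step 3: on WHITE (6,5): turn R to S, flip to black, move to (7,5). |black|=3
Step 4: on WHITE (7,5): turn R to W, flip to black, move to (7,4). |black|=4
Step 5: on BLACK (7,4): turn L to S, flip to white, move to (8,4). |black|=3
Step 6: on WHITE (8,4): turn R to W, flip to black, move to (8,3). |black|=4
Step 7: on WHITE (8,3): turn R to N, flip to black, move to (7,3). |black|=5
Step 8: on WHITE (7,3): turn R to E, flip to black, move to (7,4). |black|=6
Step 9: on WHITE (7,4): turn R to S, flip to black, move to (8,4). |black|=7
Step 10: on BLACK (8,4): turn L to E, flip to white, move to (8,5). |black|=6
Step 11: on WHITE (8,5): turn R to S, flip to black, move to (9,5). |black|=7
Step 12: on WHITE (9,5): turn R to W, flip to black, move to (9,4). |black|=8
Step 13: on WHITE (9,4): turn R to N, flip to black, move to (8,4). |black|=9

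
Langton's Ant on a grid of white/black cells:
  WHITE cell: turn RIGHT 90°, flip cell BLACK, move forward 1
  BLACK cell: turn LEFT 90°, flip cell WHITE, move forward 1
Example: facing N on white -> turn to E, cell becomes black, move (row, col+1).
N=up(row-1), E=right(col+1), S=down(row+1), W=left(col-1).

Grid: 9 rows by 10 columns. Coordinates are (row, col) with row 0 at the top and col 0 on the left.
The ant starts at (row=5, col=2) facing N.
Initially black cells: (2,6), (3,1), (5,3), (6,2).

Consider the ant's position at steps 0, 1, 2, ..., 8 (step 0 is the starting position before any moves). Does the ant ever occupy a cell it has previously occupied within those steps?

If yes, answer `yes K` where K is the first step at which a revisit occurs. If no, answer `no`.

Answer: yes 5

Derivation:
Step 1: on WHITE (5,2): turn R to E, flip to black, move to (5,3). |black|=5 — new cell
Step 2: on BLACK (5,3): turn L to N, flip to white, move to (4,3). |black|=4 — new cell
Step 3: on WHITE (4,3): turn R to E, flip to black, move to (4,4). |black|=5 — new cell
Step 4: on WHITE (4,4): turn R to S, flip to black, move to (5,4). |black|=6 — new cell
Step 5: on WHITE (5,4): turn R to W, flip to black, move to (5,3). |black|=7 — REVISIT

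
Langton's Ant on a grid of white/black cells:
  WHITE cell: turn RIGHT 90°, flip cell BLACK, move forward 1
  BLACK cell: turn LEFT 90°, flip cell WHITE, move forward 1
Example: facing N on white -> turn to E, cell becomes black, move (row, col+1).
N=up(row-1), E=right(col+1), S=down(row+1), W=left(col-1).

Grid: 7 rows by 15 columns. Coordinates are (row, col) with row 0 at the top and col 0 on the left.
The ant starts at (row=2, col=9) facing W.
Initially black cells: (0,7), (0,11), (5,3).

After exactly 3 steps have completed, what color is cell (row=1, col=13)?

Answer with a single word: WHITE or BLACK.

Step 1: on WHITE (2,9): turn R to N, flip to black, move to (1,9). |black|=4
Step 2: on WHITE (1,9): turn R to E, flip to black, move to (1,10). |black|=5
Step 3: on WHITE (1,10): turn R to S, flip to black, move to (2,10). |black|=6

Answer: WHITE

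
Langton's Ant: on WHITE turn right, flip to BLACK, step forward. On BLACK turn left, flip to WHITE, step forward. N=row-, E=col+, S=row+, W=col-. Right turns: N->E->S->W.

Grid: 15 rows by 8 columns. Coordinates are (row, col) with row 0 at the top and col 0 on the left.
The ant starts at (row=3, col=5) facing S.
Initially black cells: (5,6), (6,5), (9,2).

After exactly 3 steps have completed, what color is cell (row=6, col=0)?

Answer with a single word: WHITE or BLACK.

Answer: WHITE

Derivation:
Step 1: on WHITE (3,5): turn R to W, flip to black, move to (3,4). |black|=4
Step 2: on WHITE (3,4): turn R to N, flip to black, move to (2,4). |black|=5
Step 3: on WHITE (2,4): turn R to E, flip to black, move to (2,5). |black|=6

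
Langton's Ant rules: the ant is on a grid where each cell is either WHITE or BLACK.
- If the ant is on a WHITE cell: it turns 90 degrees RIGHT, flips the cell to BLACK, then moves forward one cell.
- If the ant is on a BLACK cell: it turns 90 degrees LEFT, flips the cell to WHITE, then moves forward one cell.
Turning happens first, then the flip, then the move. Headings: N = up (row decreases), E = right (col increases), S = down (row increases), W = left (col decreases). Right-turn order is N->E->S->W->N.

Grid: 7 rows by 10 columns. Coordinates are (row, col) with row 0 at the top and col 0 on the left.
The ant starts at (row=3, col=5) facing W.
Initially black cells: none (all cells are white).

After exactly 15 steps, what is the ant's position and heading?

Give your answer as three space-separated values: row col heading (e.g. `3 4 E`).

Step 1: on WHITE (3,5): turn R to N, flip to black, move to (2,5). |black|=1
Step 2: on WHITE (2,5): turn R to E, flip to black, move to (2,6). |black|=2
Step 3: on WHITE (2,6): turn R to S, flip to black, move to (3,6). |black|=3
Step 4: on WHITE (3,6): turn R to W, flip to black, move to (3,5). |black|=4
Step 5: on BLACK (3,5): turn L to S, flip to white, move to (4,5). |black|=3
Step 6: on WHITE (4,5): turn R to W, flip to black, move to (4,4). |black|=4
Step 7: on WHITE (4,4): turn R to N, flip to black, move to (3,4). |black|=5
Step 8: on WHITE (3,4): turn R to E, flip to black, move to (3,5). |black|=6
Step 9: on WHITE (3,5): turn R to S, flip to black, move to (4,5). |black|=7
Step 10: on BLACK (4,5): turn L to E, flip to white, move to (4,6). |black|=6
Step 11: on WHITE (4,6): turn R to S, flip to black, move to (5,6). |black|=7
Step 12: on WHITE (5,6): turn R to W, flip to black, move to (5,5). |black|=8
Step 13: on WHITE (5,5): turn R to N, flip to black, move to (4,5). |black|=9
Step 14: on WHITE (4,5): turn R to E, flip to black, move to (4,6). |black|=10
Step 15: on BLACK (4,6): turn L to N, flip to white, move to (3,6). |black|=9

Answer: 3 6 N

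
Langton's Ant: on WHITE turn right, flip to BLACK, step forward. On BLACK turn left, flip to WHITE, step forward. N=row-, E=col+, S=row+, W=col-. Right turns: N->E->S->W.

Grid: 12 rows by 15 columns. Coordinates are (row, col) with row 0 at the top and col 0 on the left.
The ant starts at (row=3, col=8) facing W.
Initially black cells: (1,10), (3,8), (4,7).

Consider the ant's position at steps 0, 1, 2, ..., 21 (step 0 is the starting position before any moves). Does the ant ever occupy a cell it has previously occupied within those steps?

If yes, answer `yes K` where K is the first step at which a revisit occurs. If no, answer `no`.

Answer: yes 6

Derivation:
Step 1: on BLACK (3,8): turn L to S, flip to white, move to (4,8). |black|=2 — new cell
Step 2: on WHITE (4,8): turn R to W, flip to black, move to (4,7). |black|=3 — new cell
Step 3: on BLACK (4,7): turn L to S, flip to white, move to (5,7). |black|=2 — new cell
Step 4: on WHITE (5,7): turn R to W, flip to black, move to (5,6). |black|=3 — new cell
Step 5: on WHITE (5,6): turn R to N, flip to black, move to (4,6). |black|=4 — new cell
Step 6: on WHITE (4,6): turn R to E, flip to black, move to (4,7). |black|=5 — REVISIT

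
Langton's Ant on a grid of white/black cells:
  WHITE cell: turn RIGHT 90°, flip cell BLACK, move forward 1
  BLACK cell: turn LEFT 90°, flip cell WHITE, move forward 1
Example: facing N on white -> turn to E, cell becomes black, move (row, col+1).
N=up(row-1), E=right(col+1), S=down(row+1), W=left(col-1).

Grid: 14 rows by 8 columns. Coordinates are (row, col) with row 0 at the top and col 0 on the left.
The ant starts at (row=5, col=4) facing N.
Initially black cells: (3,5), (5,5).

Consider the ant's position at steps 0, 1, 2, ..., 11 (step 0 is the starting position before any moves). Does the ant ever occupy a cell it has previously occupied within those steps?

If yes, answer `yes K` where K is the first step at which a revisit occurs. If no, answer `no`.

Answer: yes 5

Derivation:
Step 1: on WHITE (5,4): turn R to E, flip to black, move to (5,5). |black|=3 — new cell
Step 2: on BLACK (5,5): turn L to N, flip to white, move to (4,5). |black|=2 — new cell
Step 3: on WHITE (4,5): turn R to E, flip to black, move to (4,6). |black|=3 — new cell
Step 4: on WHITE (4,6): turn R to S, flip to black, move to (5,6). |black|=4 — new cell
Step 5: on WHITE (5,6): turn R to W, flip to black, move to (5,5). |black|=5 — REVISIT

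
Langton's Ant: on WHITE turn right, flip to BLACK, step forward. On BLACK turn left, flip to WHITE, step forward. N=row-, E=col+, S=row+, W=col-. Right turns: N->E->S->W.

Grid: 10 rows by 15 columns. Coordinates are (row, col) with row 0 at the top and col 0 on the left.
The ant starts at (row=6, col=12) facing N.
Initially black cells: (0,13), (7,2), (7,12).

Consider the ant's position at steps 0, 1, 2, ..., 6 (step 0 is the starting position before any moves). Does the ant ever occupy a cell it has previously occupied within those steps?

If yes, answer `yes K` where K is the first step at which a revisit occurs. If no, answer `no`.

Answer: no

Derivation:
Step 1: on WHITE (6,12): turn R to E, flip to black, move to (6,13). |black|=4 — new cell
Step 2: on WHITE (6,13): turn R to S, flip to black, move to (7,13). |black|=5 — new cell
Step 3: on WHITE (7,13): turn R to W, flip to black, move to (7,12). |black|=6 — new cell
Step 4: on BLACK (7,12): turn L to S, flip to white, move to (8,12). |black|=5 — new cell
Step 5: on WHITE (8,12): turn R to W, flip to black, move to (8,11). |black|=6 — new cell
Step 6: on WHITE (8,11): turn R to N, flip to black, move to (7,11). |black|=7 — new cell
No revisit within 6 steps.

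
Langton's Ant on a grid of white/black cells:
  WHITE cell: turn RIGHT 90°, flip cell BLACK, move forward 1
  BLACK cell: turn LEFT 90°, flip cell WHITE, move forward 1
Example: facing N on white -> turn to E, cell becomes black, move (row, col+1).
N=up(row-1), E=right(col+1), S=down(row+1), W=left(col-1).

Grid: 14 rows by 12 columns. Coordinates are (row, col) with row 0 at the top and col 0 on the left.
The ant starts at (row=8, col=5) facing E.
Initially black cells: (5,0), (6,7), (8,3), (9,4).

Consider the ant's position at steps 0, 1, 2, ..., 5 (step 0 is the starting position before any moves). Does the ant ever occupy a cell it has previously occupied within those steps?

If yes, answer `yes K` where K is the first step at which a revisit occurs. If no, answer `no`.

Step 1: on WHITE (8,5): turn R to S, flip to black, move to (9,5). |black|=5 — new cell
Step 2: on WHITE (9,5): turn R to W, flip to black, move to (9,4). |black|=6 — new cell
Step 3: on BLACK (9,4): turn L to S, flip to white, move to (10,4). |black|=5 — new cell
Step 4: on WHITE (10,4): turn R to W, flip to black, move to (10,3). |black|=6 — new cell
Step 5: on WHITE (10,3): turn R to N, flip to black, move to (9,3). |black|=7 — new cell
No revisit within 5 steps.

Answer: no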